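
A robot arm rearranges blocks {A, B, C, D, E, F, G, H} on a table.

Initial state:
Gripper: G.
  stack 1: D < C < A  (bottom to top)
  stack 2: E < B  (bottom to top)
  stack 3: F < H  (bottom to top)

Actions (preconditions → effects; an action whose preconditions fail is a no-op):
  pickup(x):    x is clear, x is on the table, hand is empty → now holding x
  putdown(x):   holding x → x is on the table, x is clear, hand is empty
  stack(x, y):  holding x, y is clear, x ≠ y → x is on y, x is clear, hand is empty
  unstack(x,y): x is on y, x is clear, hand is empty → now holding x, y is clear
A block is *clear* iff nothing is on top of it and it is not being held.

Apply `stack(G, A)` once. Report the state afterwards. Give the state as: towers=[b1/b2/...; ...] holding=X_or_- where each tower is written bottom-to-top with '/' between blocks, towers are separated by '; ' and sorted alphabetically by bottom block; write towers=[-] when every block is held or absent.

towers=[D/C/A/G; E/B; F/H] holding=-

before: towers=[D/C/A; E/B; F/H] holding=G
pre[stack(G, A)]: holding(G) ok, clear(A) ok, G≠A ok
all met → apply stack(G, A)
after:  towers=[D/C/A/G; E/B; F/H] holding=-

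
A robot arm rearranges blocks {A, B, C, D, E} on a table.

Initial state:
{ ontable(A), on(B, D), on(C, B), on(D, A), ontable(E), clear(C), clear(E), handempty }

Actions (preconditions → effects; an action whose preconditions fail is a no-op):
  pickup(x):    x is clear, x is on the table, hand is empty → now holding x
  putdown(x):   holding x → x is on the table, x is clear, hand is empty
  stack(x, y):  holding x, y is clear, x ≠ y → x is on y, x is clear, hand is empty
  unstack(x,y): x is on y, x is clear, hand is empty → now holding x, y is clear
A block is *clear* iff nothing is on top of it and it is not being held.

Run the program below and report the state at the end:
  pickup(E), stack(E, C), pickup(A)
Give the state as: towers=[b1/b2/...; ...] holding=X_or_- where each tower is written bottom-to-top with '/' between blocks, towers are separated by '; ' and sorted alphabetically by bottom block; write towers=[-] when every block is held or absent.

towers=[A/D/B/C/E] holding=-

step 1 (pickup(E)): towers=[A/D/B/C] holding=E
step 2 (stack(E, C)): towers=[A/D/B/C/E] holding=-
step 3 (pickup(A)) [no-op]: towers=[A/D/B/C/E] holding=-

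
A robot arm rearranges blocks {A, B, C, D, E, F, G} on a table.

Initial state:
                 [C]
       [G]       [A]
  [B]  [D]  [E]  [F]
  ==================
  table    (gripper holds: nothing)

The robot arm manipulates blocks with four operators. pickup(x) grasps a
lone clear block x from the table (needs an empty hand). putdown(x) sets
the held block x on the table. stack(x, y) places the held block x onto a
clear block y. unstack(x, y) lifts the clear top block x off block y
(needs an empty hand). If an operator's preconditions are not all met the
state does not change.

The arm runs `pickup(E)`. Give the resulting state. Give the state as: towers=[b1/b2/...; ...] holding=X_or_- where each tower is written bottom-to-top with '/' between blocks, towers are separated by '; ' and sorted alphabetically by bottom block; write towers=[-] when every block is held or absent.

before: towers=[B; D/G; E; F/A/C] holding=-
pre[pickup(E)]: clear(E) yes, ontable(E) yes, handempty yes
all met → apply pickup(E)
after:  towers=[B; D/G; F/A/C] holding=E

towers=[B; D/G; F/A/C] holding=E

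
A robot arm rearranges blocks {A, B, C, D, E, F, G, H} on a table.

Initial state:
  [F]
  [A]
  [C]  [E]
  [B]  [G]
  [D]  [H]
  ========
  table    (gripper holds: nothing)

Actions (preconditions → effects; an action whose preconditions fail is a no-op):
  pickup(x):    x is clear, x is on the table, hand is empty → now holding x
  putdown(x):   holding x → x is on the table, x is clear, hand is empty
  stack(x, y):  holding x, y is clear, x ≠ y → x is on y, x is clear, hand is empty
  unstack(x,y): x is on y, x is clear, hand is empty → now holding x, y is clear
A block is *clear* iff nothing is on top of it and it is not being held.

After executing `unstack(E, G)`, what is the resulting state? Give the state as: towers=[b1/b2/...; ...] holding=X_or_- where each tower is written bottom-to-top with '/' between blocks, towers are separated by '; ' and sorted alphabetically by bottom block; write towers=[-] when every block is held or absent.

before: towers=[D/B/C/A/F; H/G/E] holding=-
pre[unstack(E, G)]: on(E,G) ok, clear(E) ok, handempty ok
all met → apply unstack(E, G)
after:  towers=[D/B/C/A/F; H/G] holding=E

towers=[D/B/C/A/F; H/G] holding=E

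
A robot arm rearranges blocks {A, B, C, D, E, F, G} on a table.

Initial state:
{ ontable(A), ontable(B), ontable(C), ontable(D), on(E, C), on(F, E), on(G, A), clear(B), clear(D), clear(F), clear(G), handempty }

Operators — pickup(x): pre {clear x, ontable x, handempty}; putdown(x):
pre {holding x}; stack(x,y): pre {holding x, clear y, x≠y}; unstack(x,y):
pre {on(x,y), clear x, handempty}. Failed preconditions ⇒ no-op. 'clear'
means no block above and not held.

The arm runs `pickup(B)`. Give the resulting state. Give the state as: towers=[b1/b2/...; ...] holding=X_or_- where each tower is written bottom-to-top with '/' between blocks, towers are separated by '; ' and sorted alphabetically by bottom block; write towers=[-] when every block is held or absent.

before: towers=[A/G; B; C/E/F; D] holding=-
pre[pickup(B)]: clear(B) yes, ontable(B) yes, handempty yes
all met → apply pickup(B)
after:  towers=[A/G; C/E/F; D] holding=B

towers=[A/G; C/E/F; D] holding=B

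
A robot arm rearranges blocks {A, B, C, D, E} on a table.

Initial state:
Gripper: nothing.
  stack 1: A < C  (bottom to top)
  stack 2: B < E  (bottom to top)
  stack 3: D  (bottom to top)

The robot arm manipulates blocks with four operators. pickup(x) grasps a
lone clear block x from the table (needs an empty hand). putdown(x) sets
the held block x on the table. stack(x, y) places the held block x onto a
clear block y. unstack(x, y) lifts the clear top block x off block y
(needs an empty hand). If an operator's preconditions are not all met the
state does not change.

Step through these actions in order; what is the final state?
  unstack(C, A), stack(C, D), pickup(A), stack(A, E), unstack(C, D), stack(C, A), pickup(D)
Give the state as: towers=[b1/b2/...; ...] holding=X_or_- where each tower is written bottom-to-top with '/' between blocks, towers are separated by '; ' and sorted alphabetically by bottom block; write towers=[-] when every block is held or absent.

step 1 (unstack(C, A)): towers=[A; B/E; D] holding=C
step 2 (stack(C, D)): towers=[A; B/E; D/C] holding=-
step 3 (pickup(A)): towers=[B/E; D/C] holding=A
step 4 (stack(A, E)): towers=[B/E/A; D/C] holding=-
step 5 (unstack(C, D)): towers=[B/E/A; D] holding=C
step 6 (stack(C, A)): towers=[B/E/A/C; D] holding=-
step 7 (pickup(D)): towers=[B/E/A/C] holding=D

towers=[B/E/A/C] holding=D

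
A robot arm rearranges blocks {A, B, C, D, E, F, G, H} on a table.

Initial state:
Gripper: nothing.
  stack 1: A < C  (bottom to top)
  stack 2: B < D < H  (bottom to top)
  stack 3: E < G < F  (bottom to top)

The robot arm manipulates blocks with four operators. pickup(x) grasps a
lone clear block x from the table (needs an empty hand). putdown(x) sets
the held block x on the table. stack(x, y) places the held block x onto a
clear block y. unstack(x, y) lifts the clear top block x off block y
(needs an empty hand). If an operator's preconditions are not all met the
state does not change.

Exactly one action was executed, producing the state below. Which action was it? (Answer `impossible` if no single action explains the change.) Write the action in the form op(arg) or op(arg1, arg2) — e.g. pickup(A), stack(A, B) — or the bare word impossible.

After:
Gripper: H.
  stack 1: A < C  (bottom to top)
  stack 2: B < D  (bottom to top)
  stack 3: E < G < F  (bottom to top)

unstack(H, D)

target: towers=[A/C; B/D; E/G/F] holding=H
     unstack(H, D) → towers=[A/C; B/D; E/G/F] holding=H  ← match
     unstack(F, G) → towers=[A/C; B/D/H; E/G] holding=F
     unstack(C, A) → towers=[A; B/D/H; E/G/F] holding=C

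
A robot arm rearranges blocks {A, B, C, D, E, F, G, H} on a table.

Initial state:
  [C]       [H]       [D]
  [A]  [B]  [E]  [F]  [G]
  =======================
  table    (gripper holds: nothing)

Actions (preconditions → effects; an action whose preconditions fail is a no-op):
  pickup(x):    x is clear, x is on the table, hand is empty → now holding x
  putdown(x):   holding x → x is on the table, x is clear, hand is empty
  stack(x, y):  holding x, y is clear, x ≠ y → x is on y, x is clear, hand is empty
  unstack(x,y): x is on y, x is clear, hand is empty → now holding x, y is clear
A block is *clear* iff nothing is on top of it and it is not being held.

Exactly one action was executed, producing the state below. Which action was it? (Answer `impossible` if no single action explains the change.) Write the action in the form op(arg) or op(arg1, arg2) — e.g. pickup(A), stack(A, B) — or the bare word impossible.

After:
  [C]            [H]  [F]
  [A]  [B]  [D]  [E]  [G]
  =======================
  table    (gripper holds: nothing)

target: towers=[A/C; B; D; E/H; G/F] holding=-
     unstack(H, E) → towers=[A/C; B; E; F; G/D] holding=H
         pickup(B) → towers=[A/C; E/H; F; G/D] holding=B
         pickup(F) → towers=[A/C; B; E/H; G/D] holding=F
     unstack(D, G) → towers=[A/C; B; E/H; F; G] holding=D
     unstack(C, A) → towers=[A; B; E/H; F; G/D] holding=C
none of the 5 applicable actions match → impossible

impossible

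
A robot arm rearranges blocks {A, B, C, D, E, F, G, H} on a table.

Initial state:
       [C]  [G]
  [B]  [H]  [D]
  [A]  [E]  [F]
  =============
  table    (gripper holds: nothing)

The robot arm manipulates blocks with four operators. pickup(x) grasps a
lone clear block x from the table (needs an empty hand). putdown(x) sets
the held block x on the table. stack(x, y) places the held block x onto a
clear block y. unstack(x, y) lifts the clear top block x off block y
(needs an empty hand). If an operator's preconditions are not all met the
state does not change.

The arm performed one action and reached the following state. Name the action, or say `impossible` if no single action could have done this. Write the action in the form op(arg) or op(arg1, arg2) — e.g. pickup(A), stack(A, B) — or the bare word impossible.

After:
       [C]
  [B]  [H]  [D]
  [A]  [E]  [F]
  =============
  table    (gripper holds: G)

unstack(G, D)

target: towers=[A/B; E/H/C; F/D] holding=G
     unstack(G, D) → towers=[A/B; E/H/C; F/D] holding=G  ← match
     unstack(B, A) → towers=[A; E/H/C; F/D/G] holding=B
     unstack(C, H) → towers=[A/B; E/H; F/D/G] holding=C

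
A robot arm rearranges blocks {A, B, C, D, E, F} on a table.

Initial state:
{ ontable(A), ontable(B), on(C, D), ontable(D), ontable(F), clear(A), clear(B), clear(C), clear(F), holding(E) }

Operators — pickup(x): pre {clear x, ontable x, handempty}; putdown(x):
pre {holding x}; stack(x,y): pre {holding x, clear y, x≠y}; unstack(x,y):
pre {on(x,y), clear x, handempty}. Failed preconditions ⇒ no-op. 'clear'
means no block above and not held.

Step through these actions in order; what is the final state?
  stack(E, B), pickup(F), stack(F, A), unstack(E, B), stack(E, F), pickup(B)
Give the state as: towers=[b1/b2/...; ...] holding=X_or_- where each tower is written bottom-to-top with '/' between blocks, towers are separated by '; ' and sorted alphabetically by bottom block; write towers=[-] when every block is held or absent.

step 1 (stack(E, B)): towers=[A; B/E; D/C; F] holding=-
step 2 (pickup(F)): towers=[A; B/E; D/C] holding=F
step 3 (stack(F, A)): towers=[A/F; B/E; D/C] holding=-
step 4 (unstack(E, B)): towers=[A/F; B; D/C] holding=E
step 5 (stack(E, F)): towers=[A/F/E; B; D/C] holding=-
step 6 (pickup(B)): towers=[A/F/E; D/C] holding=B

towers=[A/F/E; D/C] holding=B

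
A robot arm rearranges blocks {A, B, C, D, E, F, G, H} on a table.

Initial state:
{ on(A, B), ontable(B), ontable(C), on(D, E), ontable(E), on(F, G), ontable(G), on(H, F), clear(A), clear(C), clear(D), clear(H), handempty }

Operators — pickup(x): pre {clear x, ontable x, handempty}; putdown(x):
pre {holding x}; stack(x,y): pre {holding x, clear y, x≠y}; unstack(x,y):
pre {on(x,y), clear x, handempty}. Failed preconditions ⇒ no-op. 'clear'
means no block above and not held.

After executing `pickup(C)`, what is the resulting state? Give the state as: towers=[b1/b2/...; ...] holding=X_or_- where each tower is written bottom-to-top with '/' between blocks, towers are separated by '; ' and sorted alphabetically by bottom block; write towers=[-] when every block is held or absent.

before: towers=[B/A; C; E/D; G/F/H] holding=-
pre[pickup(C)]: clear(C) ✓, ontable(C) ✓, handempty ✓
all met → apply pickup(C)
after:  towers=[B/A; E/D; G/F/H] holding=C

towers=[B/A; E/D; G/F/H] holding=C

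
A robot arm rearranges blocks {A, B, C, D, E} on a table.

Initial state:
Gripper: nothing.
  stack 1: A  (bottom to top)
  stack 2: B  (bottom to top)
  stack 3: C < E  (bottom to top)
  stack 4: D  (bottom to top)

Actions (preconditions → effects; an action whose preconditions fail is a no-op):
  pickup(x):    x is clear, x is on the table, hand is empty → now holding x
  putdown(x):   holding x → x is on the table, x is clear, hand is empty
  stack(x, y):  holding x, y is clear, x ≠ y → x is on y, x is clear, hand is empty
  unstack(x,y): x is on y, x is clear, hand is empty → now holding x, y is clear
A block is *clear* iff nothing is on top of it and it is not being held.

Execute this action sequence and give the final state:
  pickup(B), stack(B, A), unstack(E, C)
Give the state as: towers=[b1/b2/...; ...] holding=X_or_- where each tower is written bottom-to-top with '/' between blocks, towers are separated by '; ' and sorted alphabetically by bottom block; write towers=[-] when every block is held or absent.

step 1 (pickup(B)): towers=[A; C/E; D] holding=B
step 2 (stack(B, A)): towers=[A/B; C/E; D] holding=-
step 3 (unstack(E, C)): towers=[A/B; C; D] holding=E

towers=[A/B; C; D] holding=E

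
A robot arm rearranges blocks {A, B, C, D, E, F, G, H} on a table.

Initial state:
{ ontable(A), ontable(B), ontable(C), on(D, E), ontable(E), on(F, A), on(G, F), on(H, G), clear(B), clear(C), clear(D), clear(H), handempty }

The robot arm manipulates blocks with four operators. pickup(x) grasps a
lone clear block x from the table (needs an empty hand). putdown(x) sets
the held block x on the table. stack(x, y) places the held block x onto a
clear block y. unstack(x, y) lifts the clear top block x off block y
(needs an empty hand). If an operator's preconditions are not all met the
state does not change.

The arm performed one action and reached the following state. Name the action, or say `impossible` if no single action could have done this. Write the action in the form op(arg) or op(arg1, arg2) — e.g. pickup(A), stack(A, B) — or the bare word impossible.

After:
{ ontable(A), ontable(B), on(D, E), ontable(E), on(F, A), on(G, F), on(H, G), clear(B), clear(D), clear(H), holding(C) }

target: towers=[A/F/G/H; B; E/D] holding=C
     unstack(H, G) → towers=[A/F/G; B; C; E/D] holding=H
         pickup(B) → towers=[A/F/G/H; C; E/D] holding=B
     unstack(D, E) → towers=[A/F/G/H; B; C; E] holding=D
         pickup(C) → towers=[A/F/G/H; B; E/D] holding=C  ← match

pickup(C)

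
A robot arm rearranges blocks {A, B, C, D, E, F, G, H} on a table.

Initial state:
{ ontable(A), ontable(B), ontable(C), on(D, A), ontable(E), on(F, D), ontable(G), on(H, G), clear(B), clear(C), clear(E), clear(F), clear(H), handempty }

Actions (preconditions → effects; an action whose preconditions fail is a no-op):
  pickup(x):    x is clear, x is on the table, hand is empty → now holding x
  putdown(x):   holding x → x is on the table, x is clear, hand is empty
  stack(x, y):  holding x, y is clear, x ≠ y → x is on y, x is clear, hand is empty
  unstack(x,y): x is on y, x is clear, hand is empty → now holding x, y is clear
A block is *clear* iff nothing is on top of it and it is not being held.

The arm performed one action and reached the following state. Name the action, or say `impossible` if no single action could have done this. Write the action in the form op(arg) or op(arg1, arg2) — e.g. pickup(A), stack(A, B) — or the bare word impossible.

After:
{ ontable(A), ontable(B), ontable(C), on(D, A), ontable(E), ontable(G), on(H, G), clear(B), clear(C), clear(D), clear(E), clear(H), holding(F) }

unstack(F, D)

target: towers=[A/D; B; C; E; G/H] holding=F
         pickup(E) → towers=[A/D/F; B; C; G/H] holding=E
     unstack(H, G) → towers=[A/D/F; B; C; E; G] holding=H
         pickup(B) → towers=[A/D/F; C; E; G/H] holding=B
     unstack(F, D) → towers=[A/D; B; C; E; G/H] holding=F  ← match
         pickup(C) → towers=[A/D/F; B; E; G/H] holding=C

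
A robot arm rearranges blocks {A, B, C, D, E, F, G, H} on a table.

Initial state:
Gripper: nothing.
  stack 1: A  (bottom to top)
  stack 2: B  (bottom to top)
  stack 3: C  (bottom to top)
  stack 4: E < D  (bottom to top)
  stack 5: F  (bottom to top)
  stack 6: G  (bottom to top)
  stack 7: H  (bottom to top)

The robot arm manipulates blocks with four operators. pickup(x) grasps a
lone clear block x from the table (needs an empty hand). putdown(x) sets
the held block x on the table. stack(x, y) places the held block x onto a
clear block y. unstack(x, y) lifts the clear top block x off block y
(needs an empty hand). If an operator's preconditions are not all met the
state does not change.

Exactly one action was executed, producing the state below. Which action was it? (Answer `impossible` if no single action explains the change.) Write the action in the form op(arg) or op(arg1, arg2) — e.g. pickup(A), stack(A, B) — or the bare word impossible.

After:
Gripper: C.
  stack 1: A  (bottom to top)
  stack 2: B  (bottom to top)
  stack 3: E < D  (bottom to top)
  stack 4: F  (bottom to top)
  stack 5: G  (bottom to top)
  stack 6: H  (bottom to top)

pickup(C)

target: towers=[A; B; E/D; F; G; H] holding=C
         pickup(G) → towers=[A; B; C; E/D; F; H] holding=G
         pickup(A) → towers=[B; C; E/D; F; G; H] holding=A
         pickup(H) → towers=[A; B; C; E/D; F; G] holding=H
         pickup(B) → towers=[A; C; E/D; F; G; H] holding=B
         pickup(F) → towers=[A; B; C; E/D; G; H] holding=F
     unstack(D, E) → towers=[A; B; C; E; F; G; H] holding=D
         pickup(C) → towers=[A; B; E/D; F; G; H] holding=C  ← match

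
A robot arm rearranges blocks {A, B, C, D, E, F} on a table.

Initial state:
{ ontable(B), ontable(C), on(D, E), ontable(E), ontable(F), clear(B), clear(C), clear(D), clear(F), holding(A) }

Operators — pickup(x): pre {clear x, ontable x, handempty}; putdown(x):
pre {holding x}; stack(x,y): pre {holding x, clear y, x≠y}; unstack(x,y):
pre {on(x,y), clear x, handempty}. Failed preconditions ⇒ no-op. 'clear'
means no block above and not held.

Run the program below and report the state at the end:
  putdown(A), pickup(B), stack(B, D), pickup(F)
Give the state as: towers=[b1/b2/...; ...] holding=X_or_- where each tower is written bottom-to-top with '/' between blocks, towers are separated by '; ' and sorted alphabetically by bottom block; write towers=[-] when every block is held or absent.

step 1 (putdown(A)): towers=[A; B; C; E/D; F] holding=-
step 2 (pickup(B)): towers=[A; C; E/D; F] holding=B
step 3 (stack(B, D)): towers=[A; C; E/D/B; F] holding=-
step 4 (pickup(F)): towers=[A; C; E/D/B] holding=F

towers=[A; C; E/D/B] holding=F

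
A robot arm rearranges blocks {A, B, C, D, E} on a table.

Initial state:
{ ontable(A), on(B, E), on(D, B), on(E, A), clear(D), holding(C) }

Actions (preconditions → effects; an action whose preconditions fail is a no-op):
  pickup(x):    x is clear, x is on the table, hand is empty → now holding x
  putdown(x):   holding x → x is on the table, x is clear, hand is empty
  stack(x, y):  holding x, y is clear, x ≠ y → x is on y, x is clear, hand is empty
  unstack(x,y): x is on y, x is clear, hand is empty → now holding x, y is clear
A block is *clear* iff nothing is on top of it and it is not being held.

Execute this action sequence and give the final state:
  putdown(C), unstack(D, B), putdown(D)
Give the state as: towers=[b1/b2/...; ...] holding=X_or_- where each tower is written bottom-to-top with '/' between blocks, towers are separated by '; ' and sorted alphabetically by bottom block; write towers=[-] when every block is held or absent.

step 1 (putdown(C)): towers=[A/E/B/D; C] holding=-
step 2 (unstack(D, B)): towers=[A/E/B; C] holding=D
step 3 (putdown(D)): towers=[A/E/B; C; D] holding=-

towers=[A/E/B; C; D] holding=-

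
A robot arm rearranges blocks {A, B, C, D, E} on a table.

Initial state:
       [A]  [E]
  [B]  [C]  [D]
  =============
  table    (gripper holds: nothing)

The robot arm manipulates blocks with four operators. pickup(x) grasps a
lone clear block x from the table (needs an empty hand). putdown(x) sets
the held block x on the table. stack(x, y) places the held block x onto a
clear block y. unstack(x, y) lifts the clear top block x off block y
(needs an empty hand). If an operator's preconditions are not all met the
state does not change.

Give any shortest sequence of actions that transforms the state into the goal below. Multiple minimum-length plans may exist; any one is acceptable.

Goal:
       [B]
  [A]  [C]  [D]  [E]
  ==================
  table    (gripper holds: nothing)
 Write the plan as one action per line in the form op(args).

step 1 (unstack(A, C)): towers=[B; C; D/E] holding=A
step 2 (putdown(A)): towers=[A; B; C; D/E] holding=-
step 3 (pickup(B)): towers=[A; C; D/E] holding=B
step 4 (stack(B, C)): towers=[A; C/B; D/E] holding=-
step 5 (unstack(E, D)): towers=[A; C/B; D] holding=E
step 6 (putdown(E)): towers=[A; C/B; D; E] holding=-
goal check: towers=[A; C/B; D; E] holding=- — reached (length 6, optimal by BFS)

unstack(A, C)
putdown(A)
pickup(B)
stack(B, C)
unstack(E, D)
putdown(E)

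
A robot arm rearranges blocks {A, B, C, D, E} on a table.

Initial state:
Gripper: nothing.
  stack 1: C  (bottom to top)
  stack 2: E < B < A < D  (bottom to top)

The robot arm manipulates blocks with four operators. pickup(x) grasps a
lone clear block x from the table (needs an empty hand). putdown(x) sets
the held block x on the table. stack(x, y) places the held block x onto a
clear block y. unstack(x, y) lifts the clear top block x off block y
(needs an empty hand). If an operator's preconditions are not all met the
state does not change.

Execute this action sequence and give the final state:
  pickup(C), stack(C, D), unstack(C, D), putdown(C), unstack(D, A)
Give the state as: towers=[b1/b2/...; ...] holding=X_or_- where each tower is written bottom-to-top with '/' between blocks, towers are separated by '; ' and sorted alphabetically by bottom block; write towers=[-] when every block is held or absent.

step 1 (pickup(C)): towers=[E/B/A/D] holding=C
step 2 (stack(C, D)): towers=[E/B/A/D/C] holding=-
step 3 (unstack(C, D)): towers=[E/B/A/D] holding=C
step 4 (putdown(C)): towers=[C; E/B/A/D] holding=-
step 5 (unstack(D, A)): towers=[C; E/B/A] holding=D

towers=[C; E/B/A] holding=D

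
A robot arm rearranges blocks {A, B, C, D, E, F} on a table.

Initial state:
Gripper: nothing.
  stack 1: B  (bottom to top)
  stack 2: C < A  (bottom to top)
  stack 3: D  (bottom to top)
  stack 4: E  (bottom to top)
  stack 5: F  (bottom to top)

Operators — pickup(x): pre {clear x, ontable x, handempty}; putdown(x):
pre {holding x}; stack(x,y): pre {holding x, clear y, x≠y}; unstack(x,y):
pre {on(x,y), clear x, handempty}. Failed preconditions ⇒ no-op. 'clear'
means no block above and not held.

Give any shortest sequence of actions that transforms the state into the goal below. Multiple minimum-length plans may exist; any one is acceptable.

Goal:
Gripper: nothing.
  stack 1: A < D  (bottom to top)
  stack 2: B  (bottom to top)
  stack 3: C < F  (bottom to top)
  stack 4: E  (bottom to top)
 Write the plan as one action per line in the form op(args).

step 1 (unstack(A, C)): towers=[B; C; D; E; F] holding=A
step 2 (putdown(A)): towers=[A; B; C; D; E; F] holding=-
step 3 (pickup(F)): towers=[A; B; C; D; E] holding=F
step 4 (stack(F, C)): towers=[A; B; C/F; D; E] holding=-
step 5 (pickup(D)): towers=[A; B; C/F; E] holding=D
step 6 (stack(D, A)): towers=[A/D; B; C/F; E] holding=-
goal check: towers=[A/D; B; C/F; E] holding=- — reached (length 6, optimal by BFS)

unstack(A, C)
putdown(A)
pickup(F)
stack(F, C)
pickup(D)
stack(D, A)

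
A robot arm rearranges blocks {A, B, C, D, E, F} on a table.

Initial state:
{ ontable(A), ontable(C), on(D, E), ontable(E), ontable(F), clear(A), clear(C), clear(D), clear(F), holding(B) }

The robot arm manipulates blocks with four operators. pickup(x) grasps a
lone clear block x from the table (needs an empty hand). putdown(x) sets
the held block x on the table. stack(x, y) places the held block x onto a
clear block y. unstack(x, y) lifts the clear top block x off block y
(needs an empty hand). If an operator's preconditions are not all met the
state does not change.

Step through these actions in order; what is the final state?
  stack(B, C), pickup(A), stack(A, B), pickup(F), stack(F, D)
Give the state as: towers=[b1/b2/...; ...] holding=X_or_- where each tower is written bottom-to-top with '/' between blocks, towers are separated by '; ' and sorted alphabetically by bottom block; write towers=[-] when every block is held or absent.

step 1 (stack(B, C)): towers=[A; C/B; E/D; F] holding=-
step 2 (pickup(A)): towers=[C/B; E/D; F] holding=A
step 3 (stack(A, B)): towers=[C/B/A; E/D; F] holding=-
step 4 (pickup(F)): towers=[C/B/A; E/D] holding=F
step 5 (stack(F, D)): towers=[C/B/A; E/D/F] holding=-

towers=[C/B/A; E/D/F] holding=-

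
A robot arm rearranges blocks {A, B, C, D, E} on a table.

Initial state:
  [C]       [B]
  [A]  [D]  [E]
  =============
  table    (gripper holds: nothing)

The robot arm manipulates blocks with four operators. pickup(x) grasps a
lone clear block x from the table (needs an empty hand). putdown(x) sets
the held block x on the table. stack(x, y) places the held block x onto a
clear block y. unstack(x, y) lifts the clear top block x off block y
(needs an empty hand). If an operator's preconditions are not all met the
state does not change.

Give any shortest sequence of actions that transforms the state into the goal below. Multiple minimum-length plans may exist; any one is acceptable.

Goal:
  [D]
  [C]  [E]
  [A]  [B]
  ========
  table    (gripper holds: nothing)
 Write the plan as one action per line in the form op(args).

unstack(B, E)
putdown(B)
pickup(D)
stack(D, C)
pickup(E)
stack(E, B)

step 1 (unstack(B, E)): towers=[A/C; D; E] holding=B
step 2 (putdown(B)): towers=[A/C; B; D; E] holding=-
step 3 (pickup(D)): towers=[A/C; B; E] holding=D
step 4 (stack(D, C)): towers=[A/C/D; B; E] holding=-
step 5 (pickup(E)): towers=[A/C/D; B] holding=E
step 6 (stack(E, B)): towers=[A/C/D; B/E] holding=-
goal check: towers=[A/C/D; B/E] holding=- — reached (length 6, optimal by BFS)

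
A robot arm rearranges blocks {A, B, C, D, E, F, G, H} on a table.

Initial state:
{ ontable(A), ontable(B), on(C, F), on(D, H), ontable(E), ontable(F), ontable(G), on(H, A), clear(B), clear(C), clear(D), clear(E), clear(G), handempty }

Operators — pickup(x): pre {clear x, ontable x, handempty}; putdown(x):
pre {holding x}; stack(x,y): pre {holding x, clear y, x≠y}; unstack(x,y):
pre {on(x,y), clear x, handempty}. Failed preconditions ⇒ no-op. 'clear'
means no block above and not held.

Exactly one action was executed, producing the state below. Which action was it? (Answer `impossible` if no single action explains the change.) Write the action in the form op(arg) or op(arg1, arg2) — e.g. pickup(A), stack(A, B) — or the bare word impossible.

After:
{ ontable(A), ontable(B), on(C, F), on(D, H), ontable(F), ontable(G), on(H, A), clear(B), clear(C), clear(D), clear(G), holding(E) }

pickup(E)

target: towers=[A/H/D; B; F/C; G] holding=E
         pickup(G) → towers=[A/H/D; B; E; F/C] holding=G
         pickup(E) → towers=[A/H/D; B; F/C; G] holding=E  ← match
         pickup(B) → towers=[A/H/D; E; F/C; G] holding=B
     unstack(D, H) → towers=[A/H; B; E; F/C; G] holding=D
     unstack(C, F) → towers=[A/H/D; B; E; F; G] holding=C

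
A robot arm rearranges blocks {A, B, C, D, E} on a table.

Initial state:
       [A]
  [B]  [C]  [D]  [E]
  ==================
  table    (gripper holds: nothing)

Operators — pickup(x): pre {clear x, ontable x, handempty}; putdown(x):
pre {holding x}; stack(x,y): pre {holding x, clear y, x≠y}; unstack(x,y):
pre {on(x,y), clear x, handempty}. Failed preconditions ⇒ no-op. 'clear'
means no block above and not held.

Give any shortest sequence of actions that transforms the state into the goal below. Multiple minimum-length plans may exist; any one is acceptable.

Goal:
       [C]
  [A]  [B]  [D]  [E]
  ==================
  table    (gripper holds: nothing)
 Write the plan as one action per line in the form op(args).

unstack(A, C)
putdown(A)
pickup(C)
stack(C, B)

step 1 (unstack(A, C)): towers=[B; C; D; E] holding=A
step 2 (putdown(A)): towers=[A; B; C; D; E] holding=-
step 3 (pickup(C)): towers=[A; B; D; E] holding=C
step 4 (stack(C, B)): towers=[A; B/C; D; E] holding=-
goal check: towers=[A; B/C; D; E] holding=- — reached (length 4, optimal by BFS)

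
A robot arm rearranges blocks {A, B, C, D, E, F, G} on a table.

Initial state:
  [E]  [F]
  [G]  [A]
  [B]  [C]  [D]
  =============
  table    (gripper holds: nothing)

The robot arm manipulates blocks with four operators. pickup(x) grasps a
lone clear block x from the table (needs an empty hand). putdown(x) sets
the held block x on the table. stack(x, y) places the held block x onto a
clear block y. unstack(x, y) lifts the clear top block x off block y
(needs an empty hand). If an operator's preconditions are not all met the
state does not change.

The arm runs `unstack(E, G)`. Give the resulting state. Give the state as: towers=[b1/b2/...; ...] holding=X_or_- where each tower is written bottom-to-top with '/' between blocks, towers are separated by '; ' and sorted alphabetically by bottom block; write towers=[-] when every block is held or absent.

before: towers=[B/G/E; C/A/F; D] holding=-
pre[unstack(E, G)]: on(E,G) yes, clear(E) yes, handempty yes
all met → apply unstack(E, G)
after:  towers=[B/G; C/A/F; D] holding=E

towers=[B/G; C/A/F; D] holding=E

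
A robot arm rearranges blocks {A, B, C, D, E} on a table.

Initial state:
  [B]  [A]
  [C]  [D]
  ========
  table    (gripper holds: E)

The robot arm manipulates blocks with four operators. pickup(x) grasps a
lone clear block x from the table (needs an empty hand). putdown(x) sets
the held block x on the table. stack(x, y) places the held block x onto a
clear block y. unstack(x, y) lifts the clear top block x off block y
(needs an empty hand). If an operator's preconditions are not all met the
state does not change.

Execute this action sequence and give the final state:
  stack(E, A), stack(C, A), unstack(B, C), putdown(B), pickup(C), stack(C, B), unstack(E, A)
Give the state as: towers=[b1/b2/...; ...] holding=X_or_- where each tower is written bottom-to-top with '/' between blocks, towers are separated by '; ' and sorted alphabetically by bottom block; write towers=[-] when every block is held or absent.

step 1 (stack(E, A)): towers=[C/B; D/A/E] holding=-
step 2 (stack(C, A)) [no-op]: towers=[C/B; D/A/E] holding=-
step 3 (unstack(B, C)): towers=[C; D/A/E] holding=B
step 4 (putdown(B)): towers=[B; C; D/A/E] holding=-
step 5 (pickup(C)): towers=[B; D/A/E] holding=C
step 6 (stack(C, B)): towers=[B/C; D/A/E] holding=-
step 7 (unstack(E, A)): towers=[B/C; D/A] holding=E

towers=[B/C; D/A] holding=E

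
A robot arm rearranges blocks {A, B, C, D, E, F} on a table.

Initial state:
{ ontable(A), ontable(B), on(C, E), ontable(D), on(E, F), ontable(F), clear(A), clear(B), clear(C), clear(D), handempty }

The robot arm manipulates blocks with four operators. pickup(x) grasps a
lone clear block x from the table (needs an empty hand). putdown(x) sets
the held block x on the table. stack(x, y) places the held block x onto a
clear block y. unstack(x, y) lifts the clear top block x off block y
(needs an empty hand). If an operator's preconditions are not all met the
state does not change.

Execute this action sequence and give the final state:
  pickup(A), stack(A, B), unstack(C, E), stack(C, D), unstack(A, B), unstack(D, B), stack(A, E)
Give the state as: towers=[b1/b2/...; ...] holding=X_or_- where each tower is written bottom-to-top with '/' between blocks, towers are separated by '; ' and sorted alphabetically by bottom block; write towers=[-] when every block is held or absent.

step 1 (pickup(A)): towers=[B; D; F/E/C] holding=A
step 2 (stack(A, B)): towers=[B/A; D; F/E/C] holding=-
step 3 (unstack(C, E)): towers=[B/A; D; F/E] holding=C
step 4 (stack(C, D)): towers=[B/A; D/C; F/E] holding=-
step 5 (unstack(A, B)): towers=[B; D/C; F/E] holding=A
step 6 (unstack(D, B)) [no-op]: towers=[B; D/C; F/E] holding=A
step 7 (stack(A, E)): towers=[B; D/C; F/E/A] holding=-

towers=[B; D/C; F/E/A] holding=-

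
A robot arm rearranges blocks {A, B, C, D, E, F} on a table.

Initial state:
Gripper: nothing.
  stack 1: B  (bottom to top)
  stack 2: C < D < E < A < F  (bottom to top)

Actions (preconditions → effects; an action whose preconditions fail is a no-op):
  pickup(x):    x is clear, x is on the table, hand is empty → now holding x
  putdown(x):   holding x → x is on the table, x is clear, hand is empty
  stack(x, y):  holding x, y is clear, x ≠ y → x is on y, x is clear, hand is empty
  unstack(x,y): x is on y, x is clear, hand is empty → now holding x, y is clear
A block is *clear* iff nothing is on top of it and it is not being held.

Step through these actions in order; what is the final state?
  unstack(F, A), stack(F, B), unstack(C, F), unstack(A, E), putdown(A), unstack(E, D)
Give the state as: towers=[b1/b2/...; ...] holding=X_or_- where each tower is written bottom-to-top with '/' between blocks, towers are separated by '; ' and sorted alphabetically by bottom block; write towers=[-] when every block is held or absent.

step 1 (unstack(F, A)): towers=[B; C/D/E/A] holding=F
step 2 (stack(F, B)): towers=[B/F; C/D/E/A] holding=-
step 3 (unstack(C, F)) [no-op]: towers=[B/F; C/D/E/A] holding=-
step 4 (unstack(A, E)): towers=[B/F; C/D/E] holding=A
step 5 (putdown(A)): towers=[A; B/F; C/D/E] holding=-
step 6 (unstack(E, D)): towers=[A; B/F; C/D] holding=E

towers=[A; B/F; C/D] holding=E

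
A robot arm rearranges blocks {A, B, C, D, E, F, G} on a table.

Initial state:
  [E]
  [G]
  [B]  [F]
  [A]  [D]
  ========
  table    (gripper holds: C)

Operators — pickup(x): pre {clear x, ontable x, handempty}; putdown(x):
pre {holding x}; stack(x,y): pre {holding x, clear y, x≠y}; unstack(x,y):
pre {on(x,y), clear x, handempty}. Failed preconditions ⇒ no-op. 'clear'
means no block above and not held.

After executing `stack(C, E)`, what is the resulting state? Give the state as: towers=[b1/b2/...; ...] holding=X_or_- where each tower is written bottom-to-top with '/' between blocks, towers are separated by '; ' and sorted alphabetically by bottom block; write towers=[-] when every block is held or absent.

before: towers=[A/B/G/E; D/F] holding=C
pre[stack(C, E)]: holding(C) ok, clear(E) ok, C≠E ok
all met → apply stack(C, E)
after:  towers=[A/B/G/E/C; D/F] holding=-

towers=[A/B/G/E/C; D/F] holding=-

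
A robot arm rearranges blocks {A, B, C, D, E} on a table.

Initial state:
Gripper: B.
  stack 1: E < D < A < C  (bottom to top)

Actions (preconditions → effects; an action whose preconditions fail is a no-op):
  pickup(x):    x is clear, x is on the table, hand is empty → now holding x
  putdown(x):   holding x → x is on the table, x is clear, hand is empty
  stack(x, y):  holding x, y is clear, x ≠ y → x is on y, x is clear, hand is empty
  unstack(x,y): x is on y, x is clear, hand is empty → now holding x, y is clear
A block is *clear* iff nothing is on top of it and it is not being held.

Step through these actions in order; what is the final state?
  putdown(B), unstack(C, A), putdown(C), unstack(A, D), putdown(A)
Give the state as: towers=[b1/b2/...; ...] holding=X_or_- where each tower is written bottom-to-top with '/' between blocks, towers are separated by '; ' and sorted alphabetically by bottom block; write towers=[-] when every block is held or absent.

step 1 (putdown(B)): towers=[B; E/D/A/C] holding=-
step 2 (unstack(C, A)): towers=[B; E/D/A] holding=C
step 3 (putdown(C)): towers=[B; C; E/D/A] holding=-
step 4 (unstack(A, D)): towers=[B; C; E/D] holding=A
step 5 (putdown(A)): towers=[A; B; C; E/D] holding=-

towers=[A; B; C; E/D] holding=-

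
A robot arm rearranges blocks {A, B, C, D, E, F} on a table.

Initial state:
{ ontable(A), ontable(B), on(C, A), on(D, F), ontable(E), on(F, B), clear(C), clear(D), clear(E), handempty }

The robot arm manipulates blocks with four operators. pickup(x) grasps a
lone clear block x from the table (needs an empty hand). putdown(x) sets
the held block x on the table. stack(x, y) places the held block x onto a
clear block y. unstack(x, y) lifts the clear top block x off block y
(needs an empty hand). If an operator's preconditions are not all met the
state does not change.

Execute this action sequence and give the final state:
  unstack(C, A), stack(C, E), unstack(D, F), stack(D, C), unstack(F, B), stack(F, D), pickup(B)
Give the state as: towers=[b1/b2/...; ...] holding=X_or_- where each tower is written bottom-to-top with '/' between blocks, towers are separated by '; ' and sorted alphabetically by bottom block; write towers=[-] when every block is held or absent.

towers=[A; E/C/D/F] holding=B

step 1 (unstack(C, A)): towers=[A; B/F/D; E] holding=C
step 2 (stack(C, E)): towers=[A; B/F/D; E/C] holding=-
step 3 (unstack(D, F)): towers=[A; B/F; E/C] holding=D
step 4 (stack(D, C)): towers=[A; B/F; E/C/D] holding=-
step 5 (unstack(F, B)): towers=[A; B; E/C/D] holding=F
step 6 (stack(F, D)): towers=[A; B; E/C/D/F] holding=-
step 7 (pickup(B)): towers=[A; E/C/D/F] holding=B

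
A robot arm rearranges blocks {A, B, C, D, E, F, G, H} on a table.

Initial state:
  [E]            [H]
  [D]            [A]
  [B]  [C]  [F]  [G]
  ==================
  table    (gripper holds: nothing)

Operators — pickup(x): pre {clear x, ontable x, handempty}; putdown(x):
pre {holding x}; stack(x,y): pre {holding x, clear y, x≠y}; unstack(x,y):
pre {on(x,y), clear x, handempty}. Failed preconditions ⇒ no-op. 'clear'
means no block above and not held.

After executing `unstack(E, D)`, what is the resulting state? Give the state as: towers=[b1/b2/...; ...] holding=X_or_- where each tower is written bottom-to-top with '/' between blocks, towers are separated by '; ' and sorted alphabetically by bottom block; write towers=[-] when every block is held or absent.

towers=[B/D; C; F; G/A/H] holding=E

before: towers=[B/D/E; C; F; G/A/H] holding=-
pre[unstack(E, D)]: on(E,D) yes, clear(E) yes, handempty yes
all met → apply unstack(E, D)
after:  towers=[B/D; C; F; G/A/H] holding=E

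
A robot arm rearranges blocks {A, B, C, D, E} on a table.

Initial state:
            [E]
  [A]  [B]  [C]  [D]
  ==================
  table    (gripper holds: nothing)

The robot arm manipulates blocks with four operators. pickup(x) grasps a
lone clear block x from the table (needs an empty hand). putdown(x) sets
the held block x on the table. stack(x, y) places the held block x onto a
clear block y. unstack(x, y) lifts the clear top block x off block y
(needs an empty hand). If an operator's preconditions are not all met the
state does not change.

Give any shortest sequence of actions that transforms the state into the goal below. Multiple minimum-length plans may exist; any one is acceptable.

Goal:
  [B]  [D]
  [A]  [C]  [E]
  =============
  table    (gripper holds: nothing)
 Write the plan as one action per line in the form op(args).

pickup(B)
stack(B, A)
unstack(E, C)
putdown(E)
pickup(D)
stack(D, C)

step 1 (pickup(B)): towers=[A; C/E; D] holding=B
step 2 (stack(B, A)): towers=[A/B; C/E; D] holding=-
step 3 (unstack(E, C)): towers=[A/B; C; D] holding=E
step 4 (putdown(E)): towers=[A/B; C; D; E] holding=-
step 5 (pickup(D)): towers=[A/B; C; E] holding=D
step 6 (stack(D, C)): towers=[A/B; C/D; E] holding=-
goal check: towers=[A/B; C/D; E] holding=- — reached (length 6, optimal by BFS)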